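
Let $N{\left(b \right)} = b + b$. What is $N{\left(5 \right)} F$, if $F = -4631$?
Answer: $-46310$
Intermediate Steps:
$N{\left(b \right)} = 2 b$
$N{\left(5 \right)} F = 2 \cdot 5 \left(-4631\right) = 10 \left(-4631\right) = -46310$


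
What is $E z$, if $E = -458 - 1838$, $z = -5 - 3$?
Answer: $18368$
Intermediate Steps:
$z = -8$ ($z = -5 - 3 = -8$)
$E = -2296$ ($E = -458 - 1838 = -2296$)
$E z = \left(-2296\right) \left(-8\right) = 18368$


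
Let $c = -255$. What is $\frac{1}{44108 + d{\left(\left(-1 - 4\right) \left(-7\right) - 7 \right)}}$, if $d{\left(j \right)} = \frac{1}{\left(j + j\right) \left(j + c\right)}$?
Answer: $\frac{12712}{560700895} \approx 2.2672 \cdot 10^{-5}$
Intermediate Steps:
$d{\left(j \right)} = \frac{1}{2 j \left(-255 + j\right)}$ ($d{\left(j \right)} = \frac{1}{\left(j + j\right) \left(j - 255\right)} = \frac{1}{2 j \left(-255 + j\right)}$)
$\frac{1}{44108 + d{\left(\left(-1 - 4\right) \left(-7\right) - 7 \right)}} = \frac{1}{44108 + \frac{1}{2 \left(\left(-1 - 4\right) \left(-7\right) - 7\right) \left(-255 - \left(7 - \left(-1 - 4\right) \left(-7\right)\right)\right)}} = \frac{1}{44108 + \frac{1}{2 \left(\left(-5\right) \left(-7\right) - 7\right) \left(-255 - -28\right)}} = \frac{1}{44108 + \frac{1}{2 \left(35 - 7\right) \left(-255 + \left(35 - 7\right)\right)}} = \frac{1}{44108 + \frac{1}{2 \cdot 28 \left(-255 + 28\right)}} = \frac{1}{44108 + \frac{1}{2} \cdot \frac{1}{28} \frac{1}{-227}} = \frac{1}{44108 + \frac{1}{2} \cdot \frac{1}{28} \left(- \frac{1}{227}\right)} = \frac{1}{44108 - \frac{1}{12712}} = \frac{1}{\frac{560700895}{12712}} = \frac{12712}{560700895}$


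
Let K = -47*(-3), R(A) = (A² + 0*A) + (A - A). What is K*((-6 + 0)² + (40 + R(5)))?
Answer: 14241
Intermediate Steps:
R(A) = A² (R(A) = (A² + 0) + 0 = A² + 0 = A²)
K = 141
K*((-6 + 0)² + (40 + R(5))) = 141*((-6 + 0)² + (40 + 5²)) = 141*((-6)² + (40 + 25)) = 141*(36 + 65) = 141*101 = 14241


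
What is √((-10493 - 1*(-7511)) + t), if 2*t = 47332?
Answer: 2*√5171 ≈ 143.82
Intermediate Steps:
t = 23666 (t = (½)*47332 = 23666)
√((-10493 - 1*(-7511)) + t) = √((-10493 - 1*(-7511)) + 23666) = √((-10493 + 7511) + 23666) = √(-2982 + 23666) = √20684 = 2*√5171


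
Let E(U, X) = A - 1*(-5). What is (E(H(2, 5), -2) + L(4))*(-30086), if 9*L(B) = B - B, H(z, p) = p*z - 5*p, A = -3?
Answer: -60172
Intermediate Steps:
H(z, p) = -5*p + p*z
E(U, X) = 2 (E(U, X) = -3 - 1*(-5) = -3 + 5 = 2)
L(B) = 0 (L(B) = (B - B)/9 = (1/9)*0 = 0)
(E(H(2, 5), -2) + L(4))*(-30086) = (2 + 0)*(-30086) = 2*(-30086) = -60172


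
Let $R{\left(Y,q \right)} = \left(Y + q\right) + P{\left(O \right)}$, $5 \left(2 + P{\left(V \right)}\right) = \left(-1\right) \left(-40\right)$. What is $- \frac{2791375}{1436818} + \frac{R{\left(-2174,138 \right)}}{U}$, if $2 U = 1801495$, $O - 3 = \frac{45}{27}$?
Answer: $- \frac{1006896317341}{517684088582} \approx -1.945$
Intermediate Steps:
$O = \frac{14}{3}$ ($O = 3 + \frac{45}{27} = 3 + 45 \cdot \frac{1}{27} = 3 + \frac{5}{3} = \frac{14}{3} \approx 4.6667$)
$U = \frac{1801495}{2}$ ($U = \frac{1}{2} \cdot 1801495 = \frac{1801495}{2} \approx 9.0075 \cdot 10^{5}$)
$P{\left(V \right)} = 6$ ($P{\left(V \right)} = -2 + \frac{\left(-1\right) \left(-40\right)}{5} = -2 + \frac{1}{5} \cdot 40 = -2 + 8 = 6$)
$R{\left(Y,q \right)} = 6 + Y + q$ ($R{\left(Y,q \right)} = \left(Y + q\right) + 6 = 6 + Y + q$)
$- \frac{2791375}{1436818} + \frac{R{\left(-2174,138 \right)}}{U} = - \frac{2791375}{1436818} + \frac{6 - 2174 + 138}{\frac{1801495}{2}} = \left(-2791375\right) \frac{1}{1436818} - \frac{812}{360299} = - \frac{2791375}{1436818} - \frac{812}{360299} = - \frac{1006896317341}{517684088582}$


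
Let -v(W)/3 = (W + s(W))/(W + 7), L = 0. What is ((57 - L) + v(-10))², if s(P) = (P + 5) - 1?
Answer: 1681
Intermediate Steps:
s(P) = 4 + P (s(P) = (5 + P) - 1 = 4 + P)
v(W) = -3*(4 + 2*W)/(7 + W) (v(W) = -3*(W + (4 + W))/(W + 7) = -3*(4 + 2*W)/(7 + W))
((57 - L) + v(-10))² = ((57 - 1*0) + 6*(-2 - 1*(-10))/(7 - 10))² = ((57 + 0) + 6*(-2 + 10)/(-3))² = (57 + 6*(-⅓)*8)² = (57 - 16)² = 41² = 1681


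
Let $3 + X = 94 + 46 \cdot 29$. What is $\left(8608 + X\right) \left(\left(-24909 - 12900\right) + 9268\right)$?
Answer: $-286351853$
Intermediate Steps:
$X = 1425$ ($X = -3 + \left(94 + 46 \cdot 29\right) = -3 + \left(94 + 1334\right) = -3 + 1428 = 1425$)
$\left(8608 + X\right) \left(\left(-24909 - 12900\right) + 9268\right) = \left(8608 + 1425\right) \left(\left(-24909 - 12900\right) + 9268\right) = 10033 \left(\left(-24909 - 12900\right) + 9268\right) = 10033 \left(-37809 + 9268\right) = 10033 \left(-28541\right) = -286351853$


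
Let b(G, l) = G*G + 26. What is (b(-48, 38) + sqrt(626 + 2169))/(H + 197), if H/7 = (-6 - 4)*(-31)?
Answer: 2330/2367 + sqrt(2795)/2367 ≈ 1.0067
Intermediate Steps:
H = 2170 (H = 7*((-6 - 4)*(-31)) = 7*(-10*(-31)) = 7*310 = 2170)
b(G, l) = 26 + G**2 (b(G, l) = G**2 + 26 = 26 + G**2)
(b(-48, 38) + sqrt(626 + 2169))/(H + 197) = ((26 + (-48)**2) + sqrt(626 + 2169))/(2170 + 197) = ((26 + 2304) + sqrt(2795))/2367 = (2330 + sqrt(2795))*(1/2367) = 2330/2367 + sqrt(2795)/2367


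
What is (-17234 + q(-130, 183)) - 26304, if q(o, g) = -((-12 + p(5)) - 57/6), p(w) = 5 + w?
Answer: -87053/2 ≈ -43527.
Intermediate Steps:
q(o, g) = 23/2 (q(o, g) = -((-12 + (5 + 5)) - 57/6) = -((-12 + 10) - 57*⅙) = -(-2 - 19/2) = -1*(-23/2) = 23/2)
(-17234 + q(-130, 183)) - 26304 = (-17234 + 23/2) - 26304 = -34445/2 - 26304 = -87053/2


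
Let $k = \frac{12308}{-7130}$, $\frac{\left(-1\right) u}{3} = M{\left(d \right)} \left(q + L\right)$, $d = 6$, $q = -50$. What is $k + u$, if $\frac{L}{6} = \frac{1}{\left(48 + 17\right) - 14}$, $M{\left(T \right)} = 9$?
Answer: $\frac{81519622}{60605} \approx 1345.1$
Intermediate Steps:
$L = \frac{2}{17}$ ($L = \frac{6}{\left(48 + 17\right) - 14} = \frac{6}{65 - 14} = \frac{6}{51} = 6 \cdot \frac{1}{51} = \frac{2}{17} \approx 0.11765$)
$u = \frac{22896}{17}$ ($u = - 3 \cdot 9 \left(-50 + \frac{2}{17}\right) = - 3 \cdot 9 \left(- \frac{848}{17}\right) = \left(-3\right) \left(- \frac{7632}{17}\right) = \frac{22896}{17} \approx 1346.8$)
$k = - \frac{6154}{3565}$ ($k = 12308 \left(- \frac{1}{7130}\right) = - \frac{6154}{3565} \approx -1.7262$)
$k + u = - \frac{6154}{3565} + \frac{22896}{17} = \frac{81519622}{60605}$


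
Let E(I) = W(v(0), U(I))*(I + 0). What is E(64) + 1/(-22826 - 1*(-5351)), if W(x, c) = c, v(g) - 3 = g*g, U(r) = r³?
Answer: 293181849599/17475 ≈ 1.6777e+7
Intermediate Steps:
v(g) = 3 + g² (v(g) = 3 + g*g = 3 + g²)
E(I) = I⁴ (E(I) = I³*(I + 0) = I³*I = I⁴)
E(64) + 1/(-22826 - 1*(-5351)) = 64⁴ + 1/(-22826 - 1*(-5351)) = 16777216 + 1/(-22826 + 5351) = 16777216 + 1/(-17475) = 16777216 - 1/17475 = 293181849599/17475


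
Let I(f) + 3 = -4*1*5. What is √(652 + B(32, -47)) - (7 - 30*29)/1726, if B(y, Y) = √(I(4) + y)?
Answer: ½ + √655 ≈ 26.093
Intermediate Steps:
I(f) = -23 (I(f) = -3 - 4*1*5 = -3 - 4*5 = -3 - 20 = -23)
B(y, Y) = √(-23 + y)
√(652 + B(32, -47)) - (7 - 30*29)/1726 = √(652 + √(-23 + 32)) - (7 - 30*29)/1726 = √(652 + √9) - (7 - 870)/1726 = √(652 + 3) - (-863)/1726 = √655 - 1*(-½) = √655 + ½ = ½ + √655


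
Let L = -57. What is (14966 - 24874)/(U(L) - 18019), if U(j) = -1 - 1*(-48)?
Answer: 2477/4493 ≈ 0.55130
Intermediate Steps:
U(j) = 47 (U(j) = -1 + 48 = 47)
(14966 - 24874)/(U(L) - 18019) = (14966 - 24874)/(47 - 18019) = -9908/(-17972) = -9908*(-1/17972) = 2477/4493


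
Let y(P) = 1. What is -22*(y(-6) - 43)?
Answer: 924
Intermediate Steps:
-22*(y(-6) - 43) = -22*(1 - 43) = -22*(-42) = 924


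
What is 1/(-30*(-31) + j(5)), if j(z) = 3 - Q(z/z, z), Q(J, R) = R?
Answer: 1/928 ≈ 0.0010776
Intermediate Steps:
j(z) = 3 - z
1/(-30*(-31) + j(5)) = 1/(-30*(-31) + (3 - 1*5)) = 1/(930 + (3 - 5)) = 1/(930 - 2) = 1/928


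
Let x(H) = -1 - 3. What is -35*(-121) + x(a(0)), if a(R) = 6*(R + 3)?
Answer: 4231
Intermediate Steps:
a(R) = 18 + 6*R (a(R) = 6*(3 + R) = 18 + 6*R)
x(H) = -4
-35*(-121) + x(a(0)) = -35*(-121) - 4 = 4235 - 4 = 4231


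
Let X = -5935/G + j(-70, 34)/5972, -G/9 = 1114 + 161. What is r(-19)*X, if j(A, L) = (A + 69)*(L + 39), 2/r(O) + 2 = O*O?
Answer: 6921229/2460180330 ≈ 0.0028133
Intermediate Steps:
G = -11475 (G = -9*(1114 + 161) = -9*1275 = -11475)
r(O) = 2/(-2 + O²) (r(O) = 2/(-2 + O*O) = 2/(-2 + O²))
j(A, L) = (39 + L)*(69 + A) (j(A, L) = (69 + A)*(39 + L) = (39 + L)*(69 + A))
X = 6921229/13705740 (X = -5935/(-11475) + (2691 + 39*(-70) + 69*34 - 70*34)/5972 = -5935*(-1/11475) + (2691 - 2730 + 2346 - 2380)*(1/5972) = 1187/2295 - 73*1/5972 = 1187/2295 - 73/5972 = 6921229/13705740 ≈ 0.50499)
r(-19)*X = (2/(-2 + (-19)²))*(6921229/13705740) = (2/(-2 + 361))*(6921229/13705740) = (2/359)*(6921229/13705740) = 6921229/2460180330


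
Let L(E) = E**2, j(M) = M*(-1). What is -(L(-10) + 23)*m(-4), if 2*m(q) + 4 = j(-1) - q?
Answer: -123/2 ≈ -61.500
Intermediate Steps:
j(M) = -M
m(q) = -3/2 - q/2 (m(q) = -2 + (-1*(-1) - q)/2 = -2 + (1 - q)/2 = -2 + (1/2 - q/2) = -3/2 - q/2)
-(L(-10) + 23)*m(-4) = -((-10)**2 + 23)*(-3/2 - 1/2*(-4)) = -(100 + 23)*(-3/2 + 2) = -123/2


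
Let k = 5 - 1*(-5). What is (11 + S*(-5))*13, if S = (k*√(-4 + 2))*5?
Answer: 143 - 3250*I*√2 ≈ 143.0 - 4596.2*I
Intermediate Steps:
k = 10 (k = 5 + 5 = 10)
S = 50*I*√2 (S = (10*√(-4 + 2))*5 = (10*√(-2))*5 = (10*(I*√2))*5 = (10*I*√2)*5 = 50*I*√2 ≈ 70.711*I)
(11 + S*(-5))*13 = (11 + (50*I*√2)*(-5))*13 = (11 - 250*I*√2)*13 = 143 - 3250*I*√2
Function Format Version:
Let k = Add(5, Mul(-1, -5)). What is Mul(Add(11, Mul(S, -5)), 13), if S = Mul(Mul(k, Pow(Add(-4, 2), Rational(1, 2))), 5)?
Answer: Add(143, Mul(-3250, I, Pow(2, Rational(1, 2)))) ≈ Add(143.00, Mul(-4596.2, I))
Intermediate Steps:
k = 10 (k = Add(5, 5) = 10)
S = Mul(50, I, Pow(2, Rational(1, 2))) (S = Mul(Mul(10, Pow(Add(-4, 2), Rational(1, 2))), 5) = Mul(Mul(10, Pow(-2, Rational(1, 2))), 5) = Mul(Mul(10, Mul(I, Pow(2, Rational(1, 2)))), 5) = Mul(Mul(10, I, Pow(2, Rational(1, 2))), 5) = Mul(50, I, Pow(2, Rational(1, 2))) ≈ Mul(70.711, I))
Mul(Add(11, Mul(S, -5)), 13) = Mul(Add(11, Mul(Mul(50, I, Pow(2, Rational(1, 2))), -5)), 13) = Mul(Add(11, Mul(-250, I, Pow(2, Rational(1, 2)))), 13) = Add(143, Mul(-3250, I, Pow(2, Rational(1, 2))))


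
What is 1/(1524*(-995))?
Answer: -1/1516380 ≈ -6.5947e-7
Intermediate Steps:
1/(1524*(-995)) = 1/(-1516380) = -1/1516380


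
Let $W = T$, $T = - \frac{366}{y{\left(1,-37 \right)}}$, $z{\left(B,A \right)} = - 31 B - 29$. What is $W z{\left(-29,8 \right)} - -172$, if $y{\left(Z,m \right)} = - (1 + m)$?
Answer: $-8673$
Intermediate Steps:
$y{\left(Z,m \right)} = -1 - m$
$z{\left(B,A \right)} = -29 - 31 B$
$T = - \frac{61}{6}$ ($T = - \frac{366}{-1 - -37} = - \frac{366}{-1 + 37} = - \frac{366}{36} = \left(-366\right) \frac{1}{36} = - \frac{61}{6} \approx -10.167$)
$W = - \frac{61}{6} \approx -10.167$
$W z{\left(-29,8 \right)} - -172 = - \frac{61 \left(-29 - -899\right)}{6} - -172 = - \frac{61 \left(-29 + 899\right)}{6} + \left(-8 + 180\right) = \left(- \frac{61}{6}\right) 870 + 172 = -8845 + 172 = -8673$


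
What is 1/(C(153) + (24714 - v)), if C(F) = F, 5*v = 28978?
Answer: 5/95357 ≈ 5.2435e-5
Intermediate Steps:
v = 28978/5 (v = (⅕)*28978 = 28978/5 ≈ 5795.6)
1/(C(153) + (24714 - v)) = 1/(153 + (24714 - 1*28978/5)) = 1/(153 + (24714 - 28978/5)) = 1/(153 + 94592/5) = 1/(95357/5) = 5/95357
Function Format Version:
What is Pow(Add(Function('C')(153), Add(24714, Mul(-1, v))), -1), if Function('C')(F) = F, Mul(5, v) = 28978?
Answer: Rational(5, 95357) ≈ 5.2435e-5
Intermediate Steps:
v = Rational(28978, 5) (v = Mul(Rational(1, 5), 28978) = Rational(28978, 5) ≈ 5795.6)
Pow(Add(Function('C')(153), Add(24714, Mul(-1, v))), -1) = Pow(Add(153, Add(24714, Mul(-1, Rational(28978, 5)))), -1) = Pow(Add(153, Add(24714, Rational(-28978, 5))), -1) = Pow(Add(153, Rational(94592, 5)), -1) = Pow(Rational(95357, 5), -1) = Rational(5, 95357)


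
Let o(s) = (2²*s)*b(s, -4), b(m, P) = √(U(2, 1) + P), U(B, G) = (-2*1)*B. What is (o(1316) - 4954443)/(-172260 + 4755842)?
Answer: -4954443/4583582 + 5264*I*√2/2291791 ≈ -1.0809 + 0.0032483*I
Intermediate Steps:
U(B, G) = -2*B
b(m, P) = √(-4 + P) (b(m, P) = √(-2*2 + P) = √(-4 + P))
o(s) = 8*I*s*√2 (o(s) = (2²*s)*√(-4 - 4) = (4*s)*√(-8) = (4*s)*(2*I*√2) = 8*I*s*√2)
(o(1316) - 4954443)/(-172260 + 4755842) = (8*I*1316*√2 - 4954443)/(-172260 + 4755842) = (10528*I*√2 - 4954443)/4583582 = (-4954443 + 10528*I*√2)*(1/4583582) = -4954443/4583582 + 5264*I*√2/2291791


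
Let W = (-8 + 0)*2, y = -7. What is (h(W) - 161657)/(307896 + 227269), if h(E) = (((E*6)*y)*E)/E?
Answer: -32197/107033 ≈ -0.30081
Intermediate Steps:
W = -16 (W = -8*2 = -16)
h(E) = -42*E (h(E) = (((E*6)*(-7))*E)/E = (((6*E)*(-7))*E)/E = ((-42*E)*E)/E = (-42*E²)/E = -42*E)
(h(W) - 161657)/(307896 + 227269) = (-42*(-16) - 161657)/(307896 + 227269) = (672 - 161657)/535165 = -160985*1/535165 = -32197/107033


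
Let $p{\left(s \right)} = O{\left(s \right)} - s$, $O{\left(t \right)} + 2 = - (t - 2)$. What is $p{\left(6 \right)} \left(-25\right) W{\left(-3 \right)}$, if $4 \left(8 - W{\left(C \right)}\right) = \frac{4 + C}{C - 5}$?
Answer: $\frac{19275}{8} \approx 2409.4$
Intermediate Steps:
$W{\left(C \right)} = 8 - \frac{4 + C}{4 \left(-5 + C\right)}$ ($W{\left(C \right)} = 8 - \frac{\left(4 + C\right) \frac{1}{C - 5}}{4} = 8 - \frac{\left(4 + C\right) \frac{1}{-5 + C}}{4} = 8 - \frac{\frac{1}{-5 + C} \left(4 + C\right)}{4} = 8 - \frac{4 + C}{4 \left(-5 + C\right)}$)
$O{\left(t \right)} = - t$ ($O{\left(t \right)} = -2 - \left(t - 2\right) = -2 - \left(-2 + t\right) = - t$)
$p{\left(s \right)} = - 2 s$ ($p{\left(s \right)} = - s - s = - 2 s$)
$p{\left(6 \right)} \left(-25\right) W{\left(-3 \right)} = \left(-2\right) 6 \left(-25\right) \frac{-164 + 31 \left(-3\right)}{4 \left(-5 - 3\right)} = \left(-12\right) \left(-25\right) \frac{-164 - 93}{4 \left(-8\right)} = 300 \cdot \frac{1}{4} \left(- \frac{1}{8}\right) \left(-257\right) = 300 \cdot \frac{257}{32} = \frac{19275}{8}$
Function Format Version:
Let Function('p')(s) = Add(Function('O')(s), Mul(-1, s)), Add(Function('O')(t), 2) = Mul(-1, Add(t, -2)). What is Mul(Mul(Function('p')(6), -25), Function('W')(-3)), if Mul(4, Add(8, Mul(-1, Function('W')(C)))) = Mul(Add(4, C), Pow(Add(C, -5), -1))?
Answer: Rational(19275, 8) ≈ 2409.4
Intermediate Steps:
Function('W')(C) = Add(8, Mul(Rational(-1, 4), Pow(Add(-5, C), -1), Add(4, C))) (Function('W')(C) = Add(8, Mul(Rational(-1, 4), Mul(Add(4, C), Pow(Add(C, -5), -1)))) = Add(8, Mul(Rational(-1, 4), Mul(Add(4, C), Pow(Add(-5, C), -1)))) = Add(8, Mul(Rational(-1, 4), Mul(Pow(Add(-5, C), -1), Add(4, C)))) = Add(8, Mul(Rational(-1, 4), Pow(Add(-5, C), -1), Add(4, C))))
Function('O')(t) = Mul(-1, t) (Function('O')(t) = Add(-2, Mul(-1, Add(t, -2))) = Add(-2, Mul(-1, Add(-2, t))) = Add(-2, Add(2, Mul(-1, t))) = Mul(-1, t))
Function('p')(s) = Mul(-2, s) (Function('p')(s) = Add(Mul(-1, s), Mul(-1, s)) = Mul(-2, s))
Mul(Mul(Function('p')(6), -25), Function('W')(-3)) = Mul(Mul(Mul(-2, 6), -25), Mul(Rational(1, 4), Pow(Add(-5, -3), -1), Add(-164, Mul(31, -3)))) = Mul(Mul(-12, -25), Mul(Rational(1, 4), Pow(-8, -1), Add(-164, -93))) = Mul(300, Mul(Rational(1, 4), Rational(-1, 8), -257)) = Mul(300, Rational(257, 32)) = Rational(19275, 8)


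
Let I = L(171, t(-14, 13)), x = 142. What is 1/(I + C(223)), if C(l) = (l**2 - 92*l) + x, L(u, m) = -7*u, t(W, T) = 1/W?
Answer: 1/28158 ≈ 3.5514e-5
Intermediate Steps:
I = -1197 (I = -7*171 = -1197)
C(l) = 142 + l**2 - 92*l (C(l) = (l**2 - 92*l) + 142 = 142 + l**2 - 92*l)
1/(I + C(223)) = 1/(-1197 + (142 + 223**2 - 92*223)) = 1/(-1197 + (142 + 49729 - 20516)) = 1/(-1197 + 29355) = 1/28158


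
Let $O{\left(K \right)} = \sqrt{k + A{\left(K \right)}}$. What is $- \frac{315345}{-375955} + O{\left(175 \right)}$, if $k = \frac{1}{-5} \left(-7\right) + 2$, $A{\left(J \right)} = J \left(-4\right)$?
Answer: $\frac{63069}{75191} + \frac{9 i \sqrt{215}}{5} \approx 0.83878 + 26.393 i$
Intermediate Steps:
$A{\left(J \right)} = - 4 J$
$k = \frac{17}{5}$ ($k = \left(- \frac{1}{5}\right) \left(-7\right) + 2 = \frac{7}{5} + 2 = \frac{17}{5} \approx 3.4$)
$O{\left(K \right)} = \sqrt{\frac{17}{5} - 4 K}$
$- \frac{315345}{-375955} + O{\left(175 \right)} = - \frac{315345}{-375955} + \frac{\sqrt{85 - 17500}}{5} = \left(-315345\right) \left(- \frac{1}{375955}\right) + \frac{\sqrt{85 - 17500}}{5} = \frac{63069}{75191} + \frac{\sqrt{-17415}}{5} = \frac{63069}{75191} + \frac{9 i \sqrt{215}}{5}$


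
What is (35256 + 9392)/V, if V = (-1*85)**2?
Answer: 44648/7225 ≈ 6.1797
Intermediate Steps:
V = 7225 (V = (-85)**2 = 7225)
(35256 + 9392)/V = (35256 + 9392)/7225 = 44648*(1/7225) = 44648/7225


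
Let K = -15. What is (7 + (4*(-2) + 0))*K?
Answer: 15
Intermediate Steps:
(7 + (4*(-2) + 0))*K = (7 + (4*(-2) + 0))*(-15) = (7 + (-8 + 0))*(-15) = (7 - 8)*(-15) = -1*(-15) = 15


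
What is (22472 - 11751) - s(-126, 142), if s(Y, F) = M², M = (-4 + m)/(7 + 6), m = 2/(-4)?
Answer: 7247315/676 ≈ 10721.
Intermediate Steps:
m = -½ (m = 2*(-¼) = -½ ≈ -0.50000)
M = -9/26 (M = (-4 - ½)/(7 + 6) = -9/2/13 = -9/2*1/13 = -9/26 ≈ -0.34615)
s(Y, F) = 81/676 (s(Y, F) = (-9/26)² = 81/676)
(22472 - 11751) - s(-126, 142) = (22472 - 11751) - 1*81/676 = 10721 - 81/676 = 7247315/676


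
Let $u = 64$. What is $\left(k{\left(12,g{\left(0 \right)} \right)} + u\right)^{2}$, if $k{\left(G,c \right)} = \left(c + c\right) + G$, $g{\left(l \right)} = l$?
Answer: $5776$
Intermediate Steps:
$k{\left(G,c \right)} = G + 2 c$ ($k{\left(G,c \right)} = 2 c + G = G + 2 c$)
$\left(k{\left(12,g{\left(0 \right)} \right)} + u\right)^{2} = \left(\left(12 + 2 \cdot 0\right) + 64\right)^{2} = \left(\left(12 + 0\right) + 64\right)^{2} = \left(12 + 64\right)^{2} = 76^{2} = 5776$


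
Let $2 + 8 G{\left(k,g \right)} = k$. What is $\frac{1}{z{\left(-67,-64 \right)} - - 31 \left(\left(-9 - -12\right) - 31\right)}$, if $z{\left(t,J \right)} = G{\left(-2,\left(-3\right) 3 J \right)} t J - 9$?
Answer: $- \frac{1}{3021} \approx -0.00033102$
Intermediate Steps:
$G{\left(k,g \right)} = - \frac{1}{4} + \frac{k}{8}$
$z{\left(t,J \right)} = -9 - \frac{J t}{2}$ ($z{\left(t,J \right)} = \left(- \frac{1}{4} + \frac{1}{8} \left(-2\right)\right) t J - 9 = \left(- \frac{1}{4} - \frac{1}{4}\right) t J - 9 = - \frac{t}{2} J - 9 = - \frac{J t}{2} - 9 = -9 - \frac{J t}{2}$)
$\frac{1}{z{\left(-67,-64 \right)} - - 31 \left(\left(-9 - -12\right) - 31\right)} = \frac{1}{\left(-9 - \left(-32\right) \left(-67\right)\right) - - 31 \left(\left(-9 - -12\right) - 31\right)} = \frac{1}{\left(-9 - 2144\right) - - 31 \left(\left(-9 + 12\right) - 31\right)} = \frac{1}{-2153 - - 31 \left(3 - 31\right)} = \frac{1}{-2153 - \left(-31\right) \left(-28\right)} = \frac{1}{-2153 - 868} = \frac{1}{-3021} = - \frac{1}{3021}$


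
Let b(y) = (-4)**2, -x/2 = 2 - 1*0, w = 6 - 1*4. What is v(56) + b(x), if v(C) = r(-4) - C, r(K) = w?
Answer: -38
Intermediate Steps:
w = 2 (w = 6 - 4 = 2)
x = -4 (x = -2*(2 - 1*0) = -2*(2 + 0) = -2*2 = -4)
b(y) = 16
r(K) = 2
v(C) = 2 - C
v(56) + b(x) = (2 - 1*56) + 16 = (2 - 56) + 16 = -54 + 16 = -38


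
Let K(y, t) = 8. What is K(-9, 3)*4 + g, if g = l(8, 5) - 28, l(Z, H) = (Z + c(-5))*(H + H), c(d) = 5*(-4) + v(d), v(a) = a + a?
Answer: -216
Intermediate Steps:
v(a) = 2*a
c(d) = -20 + 2*d (c(d) = 5*(-4) + 2*d = -20 + 2*d)
l(Z, H) = 2*H*(-30 + Z) (l(Z, H) = (Z + (-20 + 2*(-5)))*(H + H) = (Z + (-20 - 10))*(2*H) = (Z - 30)*(2*H) = (-30 + Z)*(2*H) = 2*H*(-30 + Z))
g = -248 (g = 2*5*(-30 + 8) - 28 = 2*5*(-22) - 28 = -220 - 28 = -248)
K(-9, 3)*4 + g = 8*4 - 248 = 32 - 248 = -216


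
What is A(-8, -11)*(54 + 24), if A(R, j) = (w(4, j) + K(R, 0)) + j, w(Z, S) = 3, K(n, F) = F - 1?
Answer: -702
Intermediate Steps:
K(n, F) = -1 + F
A(R, j) = 2 + j (A(R, j) = (3 + (-1 + 0)) + j = (3 - 1) + j = 2 + j)
A(-8, -11)*(54 + 24) = (2 - 11)*(54 + 24) = -9*78 = -702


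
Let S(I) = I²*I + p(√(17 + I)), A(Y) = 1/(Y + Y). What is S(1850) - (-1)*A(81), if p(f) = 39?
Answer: 1025723256319/162 ≈ 6.3316e+9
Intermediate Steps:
A(Y) = 1/(2*Y)
S(I) = 39 + I³ (S(I) = I²*I + 39 = I³ + 39 = 39 + I³)
S(1850) - (-1)*A(81) = (39 + 1850³) - (-1)*(½)/81 = (39 + 6331625000) - (-1)*(½)*(1/81) = 6331625039 - (-1)/162 = 6331625039 - 1*(-1/162) = 6331625039 + 1/162 = 1025723256319/162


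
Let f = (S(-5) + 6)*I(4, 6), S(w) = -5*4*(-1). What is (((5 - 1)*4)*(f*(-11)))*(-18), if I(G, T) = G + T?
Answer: 823680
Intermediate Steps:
S(w) = 20 (S(w) = -20*(-1) = 20)
f = 260 (f = (20 + 6)*(4 + 6) = 26*10 = 260)
(((5 - 1)*4)*(f*(-11)))*(-18) = (((5 - 1)*4)*(260*(-11)))*(-18) = ((4*4)*(-2860))*(-18) = (16*(-2860))*(-18) = -45760*(-18) = 823680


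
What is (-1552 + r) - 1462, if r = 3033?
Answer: 19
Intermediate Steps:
(-1552 + r) - 1462 = (-1552 + 3033) - 1462 = 1481 - 1462 = 19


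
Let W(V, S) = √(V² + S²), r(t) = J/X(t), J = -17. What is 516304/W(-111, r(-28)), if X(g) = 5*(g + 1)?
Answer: 34850520*√224550514/112275257 ≈ 4651.4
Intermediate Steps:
X(g) = 5 + 5*g (X(g) = 5*(1 + g) = 5 + 5*g)
r(t) = -17/(5 + 5*t)
W(V, S) = √(S² + V²)
516304/W(-111, r(-28)) = 516304/(√((-17/(5 + 5*(-28)))² + (-111)²)) = 516304/(√((-17/(5 - 140))² + 12321)) = 516304/(√((-17/(-135))² + 12321)) = 516304/(√((-17*(-1/135))² + 12321)) = 516304/(√((17/135)² + 12321)) = 516304/(√(289/18225 + 12321)) = 516304/(√(224550514/18225)) = 516304/((√224550514/135)) = 516304*(135*√224550514/224550514) = 34850520*√224550514/112275257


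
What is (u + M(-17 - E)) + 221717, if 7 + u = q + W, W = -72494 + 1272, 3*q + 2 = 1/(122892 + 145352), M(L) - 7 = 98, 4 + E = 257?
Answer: 40395489863/268244 ≈ 1.5059e+5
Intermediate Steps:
E = 253 (E = -4 + 257 = 253)
M(L) = 105 (M(L) = 7 + 98 = 105)
q = -178829/268244 (q = -2/3 + 1/(3*(122892 + 145352)) = -2/3 + (1/3)/268244 = -2/3 + (1/3)*(1/268244) = -2/3 + 1/804732 = -178829/268244 ≈ -0.66667)
W = -71222
u = -19106930705/268244 (u = -7 + (-178829/268244 - 71222) = -7 - 19105052997/268244 = -19106930705/268244 ≈ -71230.)
(u + M(-17 - E)) + 221717 = (-19106930705/268244 + 105) + 221717 = -19078765085/268244 + 221717 = 40395489863/268244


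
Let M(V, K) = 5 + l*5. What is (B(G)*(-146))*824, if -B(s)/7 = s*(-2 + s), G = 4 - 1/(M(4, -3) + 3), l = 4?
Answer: 45903495/7 ≈ 6.5576e+6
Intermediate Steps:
M(V, K) = 25 (M(V, K) = 5 + 4*5 = 5 + 20 = 25)
G = 111/28 (G = 4 - 1/(25 + 3) = 4 - 1/28 = 111/28 ≈ 3.9643)
B(s) = -7*s*(-2 + s)
(B(G)*(-146))*824 = ((7*(111/28)*(2 - 1*111/28))*(-146))*824 = ((7*(111/28)*(2 - 111/28))*(-146))*824 = ((7*(111/28)*(-55/28))*(-146))*824 = -6105/112*(-146)*824 = (445665/56)*824 = 45903495/7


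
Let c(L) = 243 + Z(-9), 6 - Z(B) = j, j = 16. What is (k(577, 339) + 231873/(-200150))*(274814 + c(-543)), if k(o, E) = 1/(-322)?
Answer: -5147728493258/16112075 ≈ -3.1950e+5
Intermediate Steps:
Z(B) = -10 (Z(B) = 6 - 1*16 = 6 - 16 = -10)
k(o, E) = -1/322
c(L) = 233 (c(L) = 243 - 10 = 233)
(k(577, 339) + 231873/(-200150))*(274814 + c(-543)) = (-1/322 + 231873/(-200150))*(274814 + 233) = (-1/322 + 231873*(-1/200150))*275047 = (-1/322 - 231873/200150)*275047 = -18715814/16112075*275047 = -5147728493258/16112075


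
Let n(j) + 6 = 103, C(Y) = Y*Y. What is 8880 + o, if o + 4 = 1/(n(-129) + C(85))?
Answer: 64990073/7322 ≈ 8876.0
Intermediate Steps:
C(Y) = Y²
n(j) = 97 (n(j) = -6 + 103 = 97)
o = -29287/7322 (o = -4 + 1/(97 + 85²) = -4 + 1/(97 + 7225) = -4 + 1/7322 = -29287/7322 ≈ -3.9999)
8880 + o = 8880 - 29287/7322 = 64990073/7322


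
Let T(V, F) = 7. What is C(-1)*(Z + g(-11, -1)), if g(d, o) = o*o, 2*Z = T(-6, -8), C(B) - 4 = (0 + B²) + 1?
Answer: 27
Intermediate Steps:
C(B) = 5 + B² (C(B) = 4 + ((0 + B²) + 1) = 4 + (B² + 1) = 4 + (1 + B²) = 5 + B²)
Z = 7/2 (Z = (½)*7 = 7/2 ≈ 3.5000)
g(d, o) = o²
C(-1)*(Z + g(-11, -1)) = (5 + (-1)²)*(7/2 + (-1)²) = (5 + 1)*(7/2 + 1) = 6*(9/2) = 27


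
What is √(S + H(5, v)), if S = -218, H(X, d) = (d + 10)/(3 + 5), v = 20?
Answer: I*√857/2 ≈ 14.637*I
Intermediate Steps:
H(X, d) = 5/4 + d/8 (H(X, d) = (10 + d)/8 = (10 + d)*(⅛) = 5/4 + d/8)
√(S + H(5, v)) = √(-218 + (5/4 + (⅛)*20)) = √(-218 + (5/4 + 5/2)) = √(-218 + 15/4) = √(-857/4) = I*√857/2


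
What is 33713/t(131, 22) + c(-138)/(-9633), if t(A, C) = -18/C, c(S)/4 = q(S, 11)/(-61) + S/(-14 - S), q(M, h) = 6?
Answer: -2251759039357/54648009 ≈ -41205.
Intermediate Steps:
c(S) = -24/61 + 4*S/(-14 - S) (c(S) = 4*(6/(-61) + S/(-14 - S)) = 4*(6*(-1/61) + S/(-14 - S)) = 4*(-6/61 + S/(-14 - S)) = -24/61 + 4*S/(-14 - S))
33713/t(131, 22) + c(-138)/(-9633) = 33713/((-18/22)) + (4*(-84 - 67*(-138))/(61*(14 - 138)))/(-9633) = 33713/((-18*1/22)) + ((4/61)*(-84 + 9246)/(-124))*(-1/9633) = 33713/(-9/11) + ((4/61)*(-1/124)*9162)*(-1/9633) = 33713*(-11/9) - 9162/1891*(-1/9633) = -370843/9 + 3054/6072001 = -2251759039357/54648009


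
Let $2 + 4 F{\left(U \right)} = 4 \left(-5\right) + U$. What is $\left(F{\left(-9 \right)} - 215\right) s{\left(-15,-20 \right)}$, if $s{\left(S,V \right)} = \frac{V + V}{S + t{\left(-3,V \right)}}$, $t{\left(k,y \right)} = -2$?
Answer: $- \frac{8910}{17} \approx -524.12$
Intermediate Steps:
$F{\left(U \right)} = - \frac{11}{2} + \frac{U}{4}$ ($F{\left(U \right)} = - \frac{1}{2} + \frac{4 \left(-5\right) + U}{4} = - \frac{1}{2} + \frac{-20 + U}{4} = - \frac{1}{2} + \left(-5 + \frac{U}{4}\right) = - \frac{11}{2} + \frac{U}{4}$)
$s{\left(S,V \right)} = \frac{2 V}{-2 + S}$ ($s{\left(S,V \right)} = \frac{V + V}{S - 2} = \frac{2 V}{-2 + S}$)
$\left(F{\left(-9 \right)} - 215\right) s{\left(-15,-20 \right)} = \left(\left(- \frac{11}{2} + \frac{1}{4} \left(-9\right)\right) - 215\right) 2 \left(-20\right) \frac{1}{-2 - 15} = \left(\left(- \frac{11}{2} - \frac{9}{4}\right) - 215\right) 2 \left(-20\right) \frac{1}{-17} = \left(- \frac{31}{4} - 215\right) 2 \left(-20\right) \left(- \frac{1}{17}\right) = \left(- \frac{891}{4}\right) \frac{40}{17} = - \frac{8910}{17}$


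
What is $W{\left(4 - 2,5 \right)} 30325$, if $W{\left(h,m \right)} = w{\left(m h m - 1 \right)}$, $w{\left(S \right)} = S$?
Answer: $1485925$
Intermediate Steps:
$W{\left(h,m \right)} = -1 + h m^{2}$ ($W{\left(h,m \right)} = m h m - 1 = h m m - 1 = h m^{2} - 1 = -1 + h m^{2}$)
$W{\left(4 - 2,5 \right)} 30325 = \left(-1 + \left(4 - 2\right) 5^{2}\right) 30325 = \left(-1 + \left(4 - 2\right) 25\right) 30325 = \left(-1 + 2 \cdot 25\right) 30325 = \left(-1 + 50\right) 30325 = 49 \cdot 30325 = 1485925$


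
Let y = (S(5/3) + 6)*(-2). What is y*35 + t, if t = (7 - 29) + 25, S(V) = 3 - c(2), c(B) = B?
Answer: -487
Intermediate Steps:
S(V) = 1 (S(V) = 3 - 1*2 = 3 - 2 = 1)
y = -14 (y = (1 + 6)*(-2) = 7*(-2) = -14)
t = 3 (t = -22 + 25 = 3)
y*35 + t = -14*35 + 3 = -490 + 3 = -487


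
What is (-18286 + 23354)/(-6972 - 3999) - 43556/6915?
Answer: -170966032/25288155 ≈ -6.7607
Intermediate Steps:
(-18286 + 23354)/(-6972 - 3999) - 43556/6915 = 5068/(-10971) - 43556*1/6915 = 5068*(-1/10971) - 43556/6915 = -5068/10971 - 43556/6915 = -170966032/25288155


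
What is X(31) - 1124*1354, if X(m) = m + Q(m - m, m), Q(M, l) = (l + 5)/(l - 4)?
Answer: -4565591/3 ≈ -1.5219e+6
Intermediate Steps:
Q(M, l) = (5 + l)/(-4 + l)
X(m) = m + (5 + m)/(-4 + m)
X(31) - 1124*1354 = (5 + 31 + 31*(-4 + 31))/(-4 + 31) - 1124*1354 = (5 + 31 + 31*27)/27 - 1521896 = (5 + 31 + 837)/27 - 1521896 = (1/27)*873 - 1521896 = 97/3 - 1521896 = -4565591/3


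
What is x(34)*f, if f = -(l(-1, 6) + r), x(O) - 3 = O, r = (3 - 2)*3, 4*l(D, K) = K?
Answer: -333/2 ≈ -166.50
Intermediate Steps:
l(D, K) = K/4
r = 3 (r = 1*3 = 3)
x(O) = 3 + O
f = -9/2 (f = -((¼)*6 + 3) = -(3/2 + 3) = -1*9/2 = -9/2 ≈ -4.5000)
x(34)*f = (3 + 34)*(-9/2) = 37*(-9/2) = -333/2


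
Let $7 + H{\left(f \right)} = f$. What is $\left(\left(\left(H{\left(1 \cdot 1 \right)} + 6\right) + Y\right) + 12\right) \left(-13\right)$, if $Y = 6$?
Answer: $-234$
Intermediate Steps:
$H{\left(f \right)} = -7 + f$
$\left(\left(\left(H{\left(1 \cdot 1 \right)} + 6\right) + Y\right) + 12\right) \left(-13\right) = \left(\left(\left(\left(-7 + 1 \cdot 1\right) + 6\right) + 6\right) + 12\right) \left(-13\right) = \left(\left(\left(\left(-7 + 1\right) + 6\right) + 6\right) + 12\right) \left(-13\right) = \left(\left(\left(-6 + 6\right) + 6\right) + 12\right) \left(-13\right) = \left(\left(0 + 6\right) + 12\right) \left(-13\right) = \left(6 + 12\right) \left(-13\right) = 18 \left(-13\right) = -234$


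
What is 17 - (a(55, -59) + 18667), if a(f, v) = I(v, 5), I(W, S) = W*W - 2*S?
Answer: -22121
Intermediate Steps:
I(W, S) = W² - 2*S
a(f, v) = -10 + v² (a(f, v) = v² - 2*5 = v² - 10 = -10 + v²)
17 - (a(55, -59) + 18667) = 17 - ((-10 + (-59)²) + 18667) = 17 - ((-10 + 3481) + 18667) = 17 - (3471 + 18667) = 17 - 1*22138 = 17 - 22138 = -22121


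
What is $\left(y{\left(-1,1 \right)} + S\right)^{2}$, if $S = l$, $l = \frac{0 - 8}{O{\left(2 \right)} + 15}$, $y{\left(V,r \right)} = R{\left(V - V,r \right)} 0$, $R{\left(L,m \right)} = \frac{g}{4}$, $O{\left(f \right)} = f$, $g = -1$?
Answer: $\frac{64}{289} \approx 0.22145$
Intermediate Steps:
$R{\left(L,m \right)} = - \frac{1}{4}$
$y{\left(V,r \right)} = 0$ ($y{\left(V,r \right)} = \left(- \frac{1}{4}\right) 0 = 0$)
$l = - \frac{8}{17}$ ($l = \frac{0 - 8}{2 + 15} = - \frac{8}{17} \approx -0.47059$)
$S = - \frac{8}{17} \approx -0.47059$
$\left(y{\left(-1,1 \right)} + S\right)^{2} = \left(0 - \frac{8}{17}\right)^{2} = \left(- \frac{8}{17}\right)^{2} = \frac{64}{289}$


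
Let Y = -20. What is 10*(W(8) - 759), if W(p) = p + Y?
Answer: -7710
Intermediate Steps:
W(p) = -20 + p (W(p) = p - 20 = -20 + p)
10*(W(8) - 759) = 10*((-20 + 8) - 759) = 10*(-12 - 759) = 10*(-771) = -7710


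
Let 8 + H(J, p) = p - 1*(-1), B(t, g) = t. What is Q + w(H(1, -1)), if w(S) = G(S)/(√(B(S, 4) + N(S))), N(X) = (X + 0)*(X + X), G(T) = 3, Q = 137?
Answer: 137 + √30/20 ≈ 137.27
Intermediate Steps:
H(J, p) = -7 + p (H(J, p) = -8 + (p - 1*(-1)) = -8 + (p + 1) = -8 + (1 + p) = -7 + p)
N(X) = 2*X² (N(X) = X*(2*X) = 2*X²)
w(S) = 3/√(S + 2*S²) (w(S) = 3/(√(S + 2*S²)) = 3/√(S + 2*S²))
Q + w(H(1, -1)) = 137 + 3/√((-7 - 1)*(1 + 2*(-7 - 1))) = 137 + 3/√(-8*(1 + 2*(-8))) = 137 + 3/√(-8*(1 - 16)) = 137 + 3/√(-8*(-15)) = 137 + 3/√120 = 137 + 3*(√30/60) = 137 + √30/20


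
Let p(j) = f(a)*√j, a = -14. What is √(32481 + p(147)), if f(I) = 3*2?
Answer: √(32481 + 42*√3) ≈ 180.43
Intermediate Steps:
f(I) = 6
p(j) = 6*√j
√(32481 + p(147)) = √(32481 + 6*√147) = √(32481 + 6*(7*√3)) = √(32481 + 42*√3)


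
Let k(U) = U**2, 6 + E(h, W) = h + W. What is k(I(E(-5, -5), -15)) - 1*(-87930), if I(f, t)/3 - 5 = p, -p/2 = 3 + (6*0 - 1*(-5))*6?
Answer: 121419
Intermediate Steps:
E(h, W) = -6 + W + h (E(h, W) = -6 + (h + W) = -6 + (W + h) = -6 + W + h)
p = -66 (p = -2*(3 + (6*0 - 1*(-5))*6) = -2*(3 + (0 + 5)*6) = -2*(3 + 5*6) = -2*(3 + 30) = -2*33 = -66)
I(f, t) = -183 (I(f, t) = 15 + 3*(-66) = 15 - 198 = -183)
k(I(E(-5, -5), -15)) - 1*(-87930) = (-183)**2 - 1*(-87930) = 33489 + 87930 = 121419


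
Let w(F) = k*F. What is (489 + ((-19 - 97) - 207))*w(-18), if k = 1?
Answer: -2988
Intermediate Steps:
w(F) = F (w(F) = 1*F = F)
(489 + ((-19 - 97) - 207))*w(-18) = (489 + ((-19 - 97) - 207))*(-18) = (489 + (-116 - 207))*(-18) = (489 - 323)*(-18) = 166*(-18) = -2988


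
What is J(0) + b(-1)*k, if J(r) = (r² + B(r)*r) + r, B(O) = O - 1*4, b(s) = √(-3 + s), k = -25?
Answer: -50*I ≈ -50.0*I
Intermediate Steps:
B(O) = -4 + O (B(O) = O - 4 = -4 + O)
J(r) = r + r² + r*(-4 + r) (J(r) = (r² + (-4 + r)*r) + r = (r² + r*(-4 + r)) + r = r + r² + r*(-4 + r))
J(0) + b(-1)*k = 0*(-3 + 2*0) + √(-3 - 1)*(-25) = 0*(-3 + 0) + √(-4)*(-25) = 0*(-3) + (2*I)*(-25) = 0 - 50*I = -50*I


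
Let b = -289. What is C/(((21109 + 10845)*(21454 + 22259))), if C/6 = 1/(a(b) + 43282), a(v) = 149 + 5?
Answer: 1/10111938459012 ≈ 9.8893e-14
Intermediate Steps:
a(v) = 154
C = 3/21718 (C = 6/(154 + 43282) = 6/43436 = 6*(1/43436) = 3/21718 ≈ 0.00013813)
C/(((21109 + 10845)*(21454 + 22259))) = 3/(21718*(((21109 + 10845)*(21454 + 22259)))) = 3/(21718*((31954*43713))) = (3/21718)/1396805202 = (3/21718)*(1/1396805202) = 1/10111938459012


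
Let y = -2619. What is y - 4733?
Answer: -7352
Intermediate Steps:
y - 4733 = -2619 - 4733 = -7352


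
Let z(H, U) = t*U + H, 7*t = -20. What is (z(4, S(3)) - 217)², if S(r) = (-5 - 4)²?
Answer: 9678321/49 ≈ 1.9752e+5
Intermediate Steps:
t = -20/7 (t = (⅐)*(-20) = -20/7 ≈ -2.8571)
S(r) = 81 (S(r) = (-9)² = 81)
z(H, U) = H - 20*U/7 (z(H, U) = -20*U/7 + H = H - 20*U/7)
(z(4, S(3)) - 217)² = ((4 - 20/7*81) - 217)² = ((4 - 1620/7) - 217)² = (-1592/7 - 217)² = (-3111/7)² = 9678321/49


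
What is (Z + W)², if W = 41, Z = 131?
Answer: 29584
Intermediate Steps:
(Z + W)² = (131 + 41)² = 172² = 29584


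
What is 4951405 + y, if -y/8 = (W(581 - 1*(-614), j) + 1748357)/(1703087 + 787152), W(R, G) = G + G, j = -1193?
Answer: 12330167868027/2490239 ≈ 4.9514e+6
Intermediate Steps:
W(R, G) = 2*G
y = -13967768/2490239 (y = -8*(2*(-1193) + 1748357)/(1703087 + 787152) = -8*(-2386 + 1748357)/2490239 = -13967768/2490239 ≈ -5.6090)
4951405 + y = 4951405 - 13967768/2490239 = 12330167868027/2490239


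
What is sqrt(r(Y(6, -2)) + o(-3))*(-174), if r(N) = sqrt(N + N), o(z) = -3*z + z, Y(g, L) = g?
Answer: -174*sqrt(6 + 2*sqrt(3)) ≈ -535.29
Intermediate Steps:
o(z) = -2*z
r(N) = sqrt(2)*sqrt(N) (r(N) = sqrt(2*N) = sqrt(2)*sqrt(N))
sqrt(r(Y(6, -2)) + o(-3))*(-174) = sqrt(sqrt(2)*sqrt(6) - 2*(-3))*(-174) = sqrt(2*sqrt(3) + 6)*(-174) = sqrt(6 + 2*sqrt(3))*(-174) = -174*sqrt(6 + 2*sqrt(3))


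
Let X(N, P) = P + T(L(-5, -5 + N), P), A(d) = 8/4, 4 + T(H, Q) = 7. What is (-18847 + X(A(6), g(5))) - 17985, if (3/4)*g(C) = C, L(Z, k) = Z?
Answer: -110467/3 ≈ -36822.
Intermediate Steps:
T(H, Q) = 3 (T(H, Q) = -4 + 7 = 3)
g(C) = 4*C/3
A(d) = 2 (A(d) = 8*(1/4) = 2)
X(N, P) = 3 + P (X(N, P) = P + 3 = 3 + P)
(-18847 + X(A(6), g(5))) - 17985 = (-18847 + (3 + (4/3)*5)) - 17985 = (-18847 + (3 + 20/3)) - 17985 = (-18847 + 29/3) - 17985 = -56512/3 - 17985 = -110467/3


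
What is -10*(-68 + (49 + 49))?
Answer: -300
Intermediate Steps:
-10*(-68 + (49 + 49)) = -10*(-68 + 98) = -10*30 = -300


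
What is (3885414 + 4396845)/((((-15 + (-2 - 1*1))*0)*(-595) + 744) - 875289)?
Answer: -2760753/291515 ≈ -9.4704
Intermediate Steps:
(3885414 + 4396845)/((((-15 + (-2 - 1*1))*0)*(-595) + 744) - 875289) = 8282259/((((-15 + (-2 - 1))*0)*(-595) + 744) - 875289) = 8282259/((((-15 - 3)*0)*(-595) + 744) - 875289) = 8282259/((-18*0*(-595) + 744) - 875289) = 8282259/((0*(-595) + 744) - 875289) = 8282259/((0 + 744) - 875289) = 8282259/(744 - 875289) = 8282259/(-874545) = 8282259*(-1/874545) = -2760753/291515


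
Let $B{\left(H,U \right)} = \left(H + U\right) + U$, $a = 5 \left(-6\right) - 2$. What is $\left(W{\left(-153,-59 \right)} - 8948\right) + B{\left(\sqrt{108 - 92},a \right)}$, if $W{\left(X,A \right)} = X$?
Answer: $-9161$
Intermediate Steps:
$a = -32$ ($a = -30 - 2 = -32$)
$B{\left(H,U \right)} = H + 2 U$
$\left(W{\left(-153,-59 \right)} - 8948\right) + B{\left(\sqrt{108 - 92},a \right)} = \left(-153 - 8948\right) + \left(\sqrt{108 - 92} + 2 \left(-32\right)\right) = -9101 - \left(64 - \sqrt{16}\right) = -9101 + \left(4 - 64\right) = -9101 - 60 = -9161$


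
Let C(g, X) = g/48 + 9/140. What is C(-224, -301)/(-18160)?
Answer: 1933/7627200 ≈ 0.00025344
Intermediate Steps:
C(g, X) = 9/140 + g/48 (C(g, X) = g*(1/48) + 9*(1/140) = g/48 + 9/140 = 9/140 + g/48)
C(-224, -301)/(-18160) = (9/140 + (1/48)*(-224))/(-18160) = (9/140 - 14/3)*(-1/18160) = -1933/420*(-1/18160) = 1933/7627200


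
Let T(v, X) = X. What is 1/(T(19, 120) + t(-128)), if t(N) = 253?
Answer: 1/373 ≈ 0.0026810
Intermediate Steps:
1/(T(19, 120) + t(-128)) = 1/(120 + 253) = 1/373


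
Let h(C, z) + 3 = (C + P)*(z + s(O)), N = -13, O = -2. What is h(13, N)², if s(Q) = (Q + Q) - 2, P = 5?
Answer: 119025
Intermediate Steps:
s(Q) = -2 + 2*Q (s(Q) = 2*Q - 2 = -2 + 2*Q)
h(C, z) = -3 + (-6 + z)*(5 + C) (h(C, z) = -3 + (C + 5)*(z + (-2 + 2*(-2))) = -3 + (5 + C)*(z + (-2 - 4)) = -3 + (5 + C)*(z - 6) = -3 + (5 + C)*(-6 + z) = -3 + (-6 + z)*(5 + C))
h(13, N)² = (-33 - 6*13 + 5*(-13) + 13*(-13))² = (-33 - 78 - 65 - 169)² = (-345)² = 119025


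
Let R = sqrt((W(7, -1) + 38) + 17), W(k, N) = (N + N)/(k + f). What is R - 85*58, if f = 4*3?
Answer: -4930 + sqrt(19817)/19 ≈ -4922.6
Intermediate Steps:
f = 12
W(k, N) = 2*N/(12 + k) (W(k, N) = (N + N)/(k + 12) = (2*N)/(12 + k) = 2*N/(12 + k))
R = sqrt(19817)/19 (R = sqrt((2*(-1)/(12 + 7) + 38) + 17) = sqrt((2*(-1)/19 + 38) + 17) = sqrt((2*(-1)*(1/19) + 38) + 17) = sqrt((-2/19 + 38) + 17) = sqrt(720/19 + 17) = sqrt(1043/19) = sqrt(19817)/19 ≈ 7.4091)
R - 85*58 = sqrt(19817)/19 - 85*58 = sqrt(19817)/19 - 4930 = -4930 + sqrt(19817)/19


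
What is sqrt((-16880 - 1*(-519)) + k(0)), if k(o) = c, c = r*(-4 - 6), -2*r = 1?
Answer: 2*I*sqrt(4089) ≈ 127.89*I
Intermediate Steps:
r = -1/2 (r = -1/2*1 = -1/2 ≈ -0.50000)
c = 5 (c = -(-4 - 6)/2 = -1/2*(-10) = 5)
k(o) = 5
sqrt((-16880 - 1*(-519)) + k(0)) = sqrt((-16880 - 1*(-519)) + 5) = sqrt((-16880 + 519) + 5) = sqrt(-16361 + 5) = sqrt(-16356) = 2*I*sqrt(4089)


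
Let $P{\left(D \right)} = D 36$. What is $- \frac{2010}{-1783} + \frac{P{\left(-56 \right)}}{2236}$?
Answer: $\frac{224958}{996697} \approx 0.2257$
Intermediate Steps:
$P{\left(D \right)} = 36 D$
$- \frac{2010}{-1783} + \frac{P{\left(-56 \right)}}{2236} = - \frac{2010}{-1783} + \frac{36 \left(-56\right)}{2236} = \left(-2010\right) \left(- \frac{1}{1783}\right) - \frac{504}{559} = \frac{2010}{1783} - \frac{504}{559} = \frac{224958}{996697}$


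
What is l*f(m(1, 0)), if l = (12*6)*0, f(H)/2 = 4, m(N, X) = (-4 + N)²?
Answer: 0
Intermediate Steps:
f(H) = 8 (f(H) = 2*4 = 8)
l = 0 (l = 72*0 = 0)
l*f(m(1, 0)) = 0*8 = 0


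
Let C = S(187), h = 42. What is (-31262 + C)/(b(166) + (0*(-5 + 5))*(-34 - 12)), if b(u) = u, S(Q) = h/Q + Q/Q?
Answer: -5845765/31042 ≈ -188.32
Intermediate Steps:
S(Q) = 1 + 42/Q (S(Q) = 42/Q + Q/Q = 42/Q + 1 = 1 + 42/Q)
C = 229/187 (C = (42 + 187)/187 = (1/187)*229 = 229/187 ≈ 1.2246)
(-31262 + C)/(b(166) + (0*(-5 + 5))*(-34 - 12)) = (-31262 + 229/187)/(166 + (0*(-5 + 5))*(-34 - 12)) = -5845765/(187*(166 + (0*0)*(-46))) = -5845765/(187*(166 + 0*(-46))) = -5845765/(187*(166 + 0)) = -5845765/187/166 = -5845765/187*1/166 = -5845765/31042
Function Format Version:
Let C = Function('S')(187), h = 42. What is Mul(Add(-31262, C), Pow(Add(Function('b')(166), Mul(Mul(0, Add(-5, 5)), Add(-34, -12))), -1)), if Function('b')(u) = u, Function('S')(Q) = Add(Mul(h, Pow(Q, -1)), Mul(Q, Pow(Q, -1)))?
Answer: Rational(-5845765, 31042) ≈ -188.32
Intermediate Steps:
Function('S')(Q) = Add(1, Mul(42, Pow(Q, -1))) (Function('S')(Q) = Add(Mul(42, Pow(Q, -1)), Mul(Q, Pow(Q, -1))) = Add(Mul(42, Pow(Q, -1)), 1) = Add(1, Mul(42, Pow(Q, -1))))
C = Rational(229, 187) (C = Mul(Pow(187, -1), Add(42, 187)) = Mul(Rational(1, 187), 229) = Rational(229, 187) ≈ 1.2246)
Mul(Add(-31262, C), Pow(Add(Function('b')(166), Mul(Mul(0, Add(-5, 5)), Add(-34, -12))), -1)) = Mul(Add(-31262, Rational(229, 187)), Pow(Add(166, Mul(Mul(0, Add(-5, 5)), Add(-34, -12))), -1)) = Mul(Rational(-5845765, 187), Pow(Add(166, Mul(Mul(0, 0), -46)), -1)) = Mul(Rational(-5845765, 187), Pow(Add(166, Mul(0, -46)), -1)) = Mul(Rational(-5845765, 187), Pow(Add(166, 0), -1)) = Mul(Rational(-5845765, 187), Pow(166, -1)) = Mul(Rational(-5845765, 187), Rational(1, 166)) = Rational(-5845765, 31042)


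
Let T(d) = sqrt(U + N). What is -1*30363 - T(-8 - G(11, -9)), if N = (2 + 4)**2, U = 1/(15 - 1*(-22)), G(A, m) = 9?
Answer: -30363 - sqrt(49321)/37 ≈ -30369.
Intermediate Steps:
U = 1/37 (U = 1/(15 + 22) = 1/37 ≈ 0.027027)
N = 36 (N = 6**2 = 36)
T(d) = sqrt(49321)/37 (T(d) = sqrt(1/37 + 36) = sqrt(1333/37) = sqrt(49321)/37)
-1*30363 - T(-8 - G(11, -9)) = -1*30363 - sqrt(49321)/37 = -30363 - sqrt(49321)/37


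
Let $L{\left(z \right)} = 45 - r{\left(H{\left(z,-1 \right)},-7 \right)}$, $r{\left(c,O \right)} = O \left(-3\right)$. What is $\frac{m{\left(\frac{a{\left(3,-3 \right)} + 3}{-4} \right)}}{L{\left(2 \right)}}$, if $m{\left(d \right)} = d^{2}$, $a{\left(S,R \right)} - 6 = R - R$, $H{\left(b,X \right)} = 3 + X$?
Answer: $\frac{27}{128} \approx 0.21094$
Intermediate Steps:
$r{\left(c,O \right)} = - 3 O$
$a{\left(S,R \right)} = 6$ ($a{\left(S,R \right)} = 6 + \left(R - R\right) = 6 + 0 = 6$)
$L{\left(z \right)} = 24$ ($L{\left(z \right)} = 45 - \left(-3\right) \left(-7\right) = 45 - 21 = 24$)
$\frac{m{\left(\frac{a{\left(3,-3 \right)} + 3}{-4} \right)}}{L{\left(2 \right)}} = \frac{\left(\frac{6 + 3}{-4}\right)^{2}}{24} = \left(9 \left(- \frac{1}{4}\right)\right)^{2} \cdot \frac{1}{24} = \left(- \frac{9}{4}\right)^{2} \cdot \frac{1}{24} = \frac{81}{16} \cdot \frac{1}{24} = \frac{27}{128}$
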